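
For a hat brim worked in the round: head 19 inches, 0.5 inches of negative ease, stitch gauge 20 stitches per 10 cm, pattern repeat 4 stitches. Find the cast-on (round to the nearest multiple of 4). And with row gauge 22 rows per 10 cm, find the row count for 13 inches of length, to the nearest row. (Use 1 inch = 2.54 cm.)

Cast on 92 stitches; work 73 rows.

Finished = 19 − 0.5 = 18.5 inches.
18.5 inches × 2.54 = 46.99 cm.
20/10 = 2 sts per cm; 46.99 × 2 = 93.98 sts.
Nearest multiple of 4 → 92.
13 inches = 33.02 cm; × 2.2 = 72.64 → 73 rows.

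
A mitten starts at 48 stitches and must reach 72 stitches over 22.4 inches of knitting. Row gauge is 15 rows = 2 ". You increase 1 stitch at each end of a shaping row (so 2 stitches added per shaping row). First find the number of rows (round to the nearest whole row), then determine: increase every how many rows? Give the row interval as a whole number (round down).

Rows = 22.4 × 7.5 = 168.0 → 168 rows.
Stitches to add: 24 → 12 shaping rows (at 2 st each).
168 / 12 = 14.00 → every 14 rows.

Increase every 14th row.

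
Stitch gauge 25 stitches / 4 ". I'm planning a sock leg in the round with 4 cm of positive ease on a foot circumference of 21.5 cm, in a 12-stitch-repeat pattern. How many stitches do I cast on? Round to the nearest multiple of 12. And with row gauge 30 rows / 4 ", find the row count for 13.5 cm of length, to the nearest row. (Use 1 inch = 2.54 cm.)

Finished = 21.5 + 4 = 25.5 cm.
25.5 cm × 1/2.54 = 10.04 inches.
25/4 = 6.25 sts per in; 10.04 × 6.25 = 62.75 sts.
Nearest multiple of 12 → 60.
13.5 cm = 5.31 inches; × 7.5 = 39.86 → 40 rows.

Cast on 60 stitches; work 40 rows.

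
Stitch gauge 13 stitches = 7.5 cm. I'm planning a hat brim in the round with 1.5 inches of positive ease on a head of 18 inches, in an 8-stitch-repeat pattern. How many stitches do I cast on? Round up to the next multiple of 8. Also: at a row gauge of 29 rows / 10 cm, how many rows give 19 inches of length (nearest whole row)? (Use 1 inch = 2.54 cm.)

Cast on 88 stitches; work 140 rows.

Finished = 18 + 1.5 = 19.5 inches.
19.5 inches × 2.54 = 49.53 cm.
13/7.5 = 1.733 sts per cm; 49.53 × 1.733 = 85.85 sts.
Next multiple of 8 → 88.
19 inches = 48.26 cm; × 2.9 = 139.95 → 140 rows.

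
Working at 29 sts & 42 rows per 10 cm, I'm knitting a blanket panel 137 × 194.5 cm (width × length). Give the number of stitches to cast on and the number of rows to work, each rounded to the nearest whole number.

Stitch gauge = 29/10 = 2.9 sts/cm; 137 × 2.9 = 397.30 → 397 sts.
Row gauge = 42/10 = 4.2 rows/cm; 194.5 × 4.2 = 816.90 → 817 rows.

Cast on 397 stitches and work 817 rows.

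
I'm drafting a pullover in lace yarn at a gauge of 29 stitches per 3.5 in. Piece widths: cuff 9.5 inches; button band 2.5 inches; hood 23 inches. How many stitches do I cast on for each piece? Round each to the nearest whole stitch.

Rate = 29/3.5 = 8.286 sts per in.
cuff: 9.5 × 8.286 = 78.71 → 79.
button band: 2.5 × 8.286 = 20.71 → 21.
hood: 23 × 8.286 = 190.57 → 191.

cuff 79; button band 21; hood 191.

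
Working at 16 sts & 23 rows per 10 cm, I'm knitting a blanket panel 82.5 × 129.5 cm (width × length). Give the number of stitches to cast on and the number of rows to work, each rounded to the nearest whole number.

Stitch gauge = 16/10 = 1.6 sts/cm; 82.5 × 1.6 = 132.00 → 132 sts.
Row gauge = 23/10 = 2.3 rows/cm; 129.5 × 2.3 = 297.85 → 298 rows.

Cast on 132 stitches and work 298 rows.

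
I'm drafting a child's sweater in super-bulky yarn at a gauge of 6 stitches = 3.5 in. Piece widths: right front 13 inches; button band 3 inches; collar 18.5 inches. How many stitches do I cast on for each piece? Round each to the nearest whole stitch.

right front 22; button band 5; collar 32.

Rate = 6/3.5 = 1.714 sts per in.
right front: 13 × 1.714 = 22.29 → 22.
button band: 3 × 1.714 = 5.14 → 5.
collar: 18.5 × 1.714 = 31.71 → 32.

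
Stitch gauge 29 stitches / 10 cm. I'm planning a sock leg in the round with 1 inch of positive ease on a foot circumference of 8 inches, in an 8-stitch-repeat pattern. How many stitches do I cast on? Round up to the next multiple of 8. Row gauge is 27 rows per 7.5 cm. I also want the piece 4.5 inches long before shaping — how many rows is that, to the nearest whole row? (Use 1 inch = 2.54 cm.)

Cast on 72 stitches; work 41 rows.

Finished = 8 + 1 = 9 inches.
9 inches × 2.54 = 22.86 cm.
29/10 = 2.9 sts per cm; 22.86 × 2.9 = 66.29 sts.
Next multiple of 8 → 72.
4.5 inches = 11.43 cm; × 3.6 = 41.15 → 41 rows.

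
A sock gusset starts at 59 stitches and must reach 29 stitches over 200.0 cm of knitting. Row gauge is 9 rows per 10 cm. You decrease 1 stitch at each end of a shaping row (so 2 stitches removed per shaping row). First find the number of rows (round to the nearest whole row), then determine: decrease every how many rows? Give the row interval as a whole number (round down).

Rows = 200.0 × 0.9 = 180.0 → 180 rows.
Stitches to remove: 30 → 15 shaping rows (at 2 st each).
180 / 15 = 12.00 → every 12 rows.

Decrease every 12th row.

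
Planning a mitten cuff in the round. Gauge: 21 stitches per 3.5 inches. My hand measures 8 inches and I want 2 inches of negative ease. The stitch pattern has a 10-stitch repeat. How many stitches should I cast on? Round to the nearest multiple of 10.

Finished = 8 − 2 = 6 inches.
21 / 3.5 = 6 sts/in.
6 × 6 = 36.00 sts.
Nearest multiple of 10: 40.

CO 40 sts.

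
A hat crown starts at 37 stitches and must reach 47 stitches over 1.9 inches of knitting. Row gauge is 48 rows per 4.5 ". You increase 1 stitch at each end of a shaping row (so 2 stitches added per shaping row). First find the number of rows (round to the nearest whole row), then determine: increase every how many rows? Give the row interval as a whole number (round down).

Increase every 4th row.

Rows = 1.9 × 10.667 = 20.3 → 20 rows.
Stitches to add: 10 → 5 shaping rows (at 2 st each).
20 / 5 = 4.00 → every 4 rows.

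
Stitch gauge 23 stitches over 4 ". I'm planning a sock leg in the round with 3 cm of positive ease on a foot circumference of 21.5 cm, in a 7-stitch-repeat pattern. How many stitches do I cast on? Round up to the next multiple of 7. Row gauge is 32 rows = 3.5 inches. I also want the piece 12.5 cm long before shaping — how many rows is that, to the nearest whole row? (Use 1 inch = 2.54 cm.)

Finished = 21.5 + 3 = 24.5 cm.
24.5 cm × 1/2.54 = 9.65 inches.
23/4 = 5.75 sts per in; 9.65 × 5.75 = 55.46 sts.
Next multiple of 7 → 56.
12.5 cm = 4.92 inches; × 9.143 = 44.99 → 45 rows.

Cast on 56 stitches; work 45 rows.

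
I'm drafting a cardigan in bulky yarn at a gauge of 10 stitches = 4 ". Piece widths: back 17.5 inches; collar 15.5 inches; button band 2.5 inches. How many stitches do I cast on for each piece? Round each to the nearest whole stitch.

Rate = 10/4 = 2.5 sts per in.
back: 17.5 × 2.5 = 43.75 → 44.
collar: 15.5 × 2.5 = 38.75 → 39.
button band: 2.5 × 2.5 = 6.25 → 6.

back 44; collar 39; button band 6.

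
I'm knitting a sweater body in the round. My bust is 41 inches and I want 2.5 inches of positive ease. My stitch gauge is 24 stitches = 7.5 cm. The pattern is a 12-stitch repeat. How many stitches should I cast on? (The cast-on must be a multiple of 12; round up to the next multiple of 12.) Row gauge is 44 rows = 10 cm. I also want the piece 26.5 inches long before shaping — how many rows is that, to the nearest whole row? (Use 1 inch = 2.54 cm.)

Finished = 41 + 2.5 = 43.5 inches.
43.5 inches × 2.54 = 110.49 cm.
24/7.5 = 3.2 sts per cm; 110.49 × 3.2 = 353.57 sts.
Next multiple of 12 → 360.
26.5 inches = 67.31 cm; × 4.4 = 296.16 → 296 rows.

Cast on 360 stitches; work 296 rows.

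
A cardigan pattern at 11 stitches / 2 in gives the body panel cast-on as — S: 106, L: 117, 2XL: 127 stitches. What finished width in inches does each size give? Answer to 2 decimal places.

11/2 = 5.5 sts per in.
S: 106 / 5.5 = 19.273 → 19.27 in.
L: 117 / 5.5 = 21.273 → 21.27 in.
2XL: 127 / 5.5 = 23.091 → 23.09 in.

S 19.27 inches; L 21.27 inches; 2XL 23.09 inches.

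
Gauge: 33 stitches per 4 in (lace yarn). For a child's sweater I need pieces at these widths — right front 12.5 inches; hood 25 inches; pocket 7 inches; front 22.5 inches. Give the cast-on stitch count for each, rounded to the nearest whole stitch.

Rate = 33/4 = 8.25 sts per in.
right front: 12.5 × 8.25 = 103.12 → 103.
hood: 25 × 8.25 = 206.25 → 206.
pocket: 7 × 8.25 = 57.75 → 58.
front: 22.5 × 8.25 = 185.62 → 186.

right front 103; hood 206; pocket 58; front 186.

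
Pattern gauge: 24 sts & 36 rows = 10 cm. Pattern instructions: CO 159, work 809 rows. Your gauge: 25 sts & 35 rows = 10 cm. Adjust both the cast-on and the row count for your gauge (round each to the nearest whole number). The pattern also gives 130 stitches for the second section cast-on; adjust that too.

Cast on 166 stitches; work 787 rows; second section cast-on 135 stitches.

Stitches: 159 × 25/24 = 165.62 → 166.
Rows: 809 × 35/36 = 786.53 → 787.
second section cast-on: 130 × 25/24 = 135.42 → 135.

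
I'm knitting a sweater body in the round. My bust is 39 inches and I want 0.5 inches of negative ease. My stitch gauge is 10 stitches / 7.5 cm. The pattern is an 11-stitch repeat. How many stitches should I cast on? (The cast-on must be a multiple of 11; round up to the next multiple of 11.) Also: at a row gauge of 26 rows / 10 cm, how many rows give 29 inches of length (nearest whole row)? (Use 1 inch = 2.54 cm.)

Cast on 132 stitches; work 192 rows.

Finished = 39 − 0.5 = 38.5 inches.
38.5 inches × 2.54 = 97.79 cm.
10/7.5 = 1.333 sts per cm; 97.79 × 1.333 = 130.39 sts.
Next multiple of 11 → 132.
29 inches = 73.66 cm; × 2.6 = 191.52 → 192 rows.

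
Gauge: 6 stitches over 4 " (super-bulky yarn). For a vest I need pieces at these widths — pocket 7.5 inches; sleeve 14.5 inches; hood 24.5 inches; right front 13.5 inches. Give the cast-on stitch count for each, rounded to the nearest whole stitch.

Rate = 6/4 = 1.5 sts per in.
pocket: 7.5 × 1.5 = 11.25 → 11.
sleeve: 14.5 × 1.5 = 21.75 → 22.
hood: 24.5 × 1.5 = 36.75 → 37.
right front: 13.5 × 1.5 = 20.25 → 20.

pocket 11; sleeve 22; hood 37; right front 20.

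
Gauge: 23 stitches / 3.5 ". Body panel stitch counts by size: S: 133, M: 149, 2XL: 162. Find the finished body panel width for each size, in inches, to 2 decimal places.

23/3.5 = 6.571 sts per in.
S: 133 / 6.571 = 20.239 → 20.24 in.
M: 149 / 6.571 = 22.674 → 22.67 in.
2XL: 162 / 6.571 = 24.652 → 24.65 in.

S 20.24 inches; M 22.67 inches; 2XL 24.65 inches.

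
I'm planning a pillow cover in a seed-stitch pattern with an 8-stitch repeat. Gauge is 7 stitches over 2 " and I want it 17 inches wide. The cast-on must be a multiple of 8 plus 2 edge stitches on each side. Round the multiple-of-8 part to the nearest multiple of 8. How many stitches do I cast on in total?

Cast on 60 stitches.

7 / 2 = 3.5 sts per inch.
17 × 3.5 = 59.50 sts.
Less 4 edge sts → 55.50 for the repeat.
Nearest multiple of 8: 56.
Add back 4 edge sts → 60.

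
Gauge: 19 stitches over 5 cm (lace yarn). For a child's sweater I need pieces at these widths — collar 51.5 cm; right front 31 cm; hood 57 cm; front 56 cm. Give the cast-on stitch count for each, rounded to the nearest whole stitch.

Rate = 19/5 = 3.8 sts per cm.
collar: 51.5 × 3.8 = 195.70 → 196.
right front: 31 × 3.8 = 117.80 → 118.
hood: 57 × 3.8 = 216.60 → 217.
front: 56 × 3.8 = 212.80 → 213.

collar 196; right front 118; hood 217; front 213.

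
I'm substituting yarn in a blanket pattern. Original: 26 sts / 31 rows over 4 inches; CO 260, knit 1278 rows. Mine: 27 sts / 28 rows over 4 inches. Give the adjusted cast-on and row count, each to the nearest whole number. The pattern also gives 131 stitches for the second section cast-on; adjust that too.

Cast on 270 stitches; work 1154 rows; second section cast-on 136 stitches.

Stitches: 260 × 27/26 = 270.00 → 270.
Rows: 1278 × 28/31 = 1154.32 → 1154.
second section cast-on: 131 × 27/26 = 136.04 → 136.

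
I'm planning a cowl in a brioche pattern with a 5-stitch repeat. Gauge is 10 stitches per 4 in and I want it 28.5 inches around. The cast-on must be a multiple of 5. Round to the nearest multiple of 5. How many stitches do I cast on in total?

CO 70 sts.

10 / 4 = 2.5 sts per inch.
28.5 × 2.5 = 71.25 sts.
Nearest multiple of 5: 70.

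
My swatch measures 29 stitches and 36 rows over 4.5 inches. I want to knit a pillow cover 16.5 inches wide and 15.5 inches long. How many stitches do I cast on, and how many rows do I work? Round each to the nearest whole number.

Cast on 106 stitches and work 124 rows.

Stitch gauge = 29/4.5 = 6.444 sts/in; 16.5 × 6.444 = 106.33 → 106 sts.
Row gauge = 36/4.5 = 8 rows/in; 15.5 × 8 = 124.00 → 124 rows.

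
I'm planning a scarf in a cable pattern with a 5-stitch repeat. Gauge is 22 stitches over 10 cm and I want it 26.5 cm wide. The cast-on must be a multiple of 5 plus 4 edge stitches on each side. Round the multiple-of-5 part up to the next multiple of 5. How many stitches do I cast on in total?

22 / 10 = 2.2 sts per cm.
26.5 × 2.2 = 58.30 sts.
Less 8 edge sts → 50.30 for the repeat.
Next multiple of 5: 55.
Add back 8 edge sts → 63.

63 stitches.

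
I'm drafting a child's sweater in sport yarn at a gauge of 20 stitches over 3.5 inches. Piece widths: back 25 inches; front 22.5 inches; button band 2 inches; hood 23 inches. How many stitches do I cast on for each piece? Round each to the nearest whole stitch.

back 143; front 129; button band 11; hood 131.

Rate = 20/3.5 = 5.714 sts per in.
back: 25 × 5.714 = 142.86 → 143.
front: 22.5 × 5.714 = 128.57 → 129.
button band: 2 × 5.714 = 11.43 → 11.
hood: 23 × 5.714 = 131.43 → 131.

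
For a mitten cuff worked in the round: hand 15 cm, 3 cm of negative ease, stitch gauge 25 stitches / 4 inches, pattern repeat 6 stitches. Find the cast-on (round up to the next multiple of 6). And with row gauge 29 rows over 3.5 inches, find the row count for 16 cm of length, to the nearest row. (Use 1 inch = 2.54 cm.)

Finished = 15 − 3 = 12 cm.
12 cm × 1/2.54 = 4.72 inches.
25/4 = 6.25 sts per in; 4.72 × 6.25 = 29.53 sts.
Next multiple of 6 → 30.
16 cm = 6.30 inches; × 8.286 = 52.19 → 52 rows.

Cast on 30 stitches; work 52 rows.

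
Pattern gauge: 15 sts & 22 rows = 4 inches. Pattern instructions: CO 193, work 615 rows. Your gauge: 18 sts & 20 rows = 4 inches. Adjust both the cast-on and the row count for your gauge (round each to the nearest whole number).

Cast on 232 stitches; work 559 rows.

Stitches: 193 × 18/15 = 231.60 → 232.
Rows: 615 × 20/22 = 559.09 → 559.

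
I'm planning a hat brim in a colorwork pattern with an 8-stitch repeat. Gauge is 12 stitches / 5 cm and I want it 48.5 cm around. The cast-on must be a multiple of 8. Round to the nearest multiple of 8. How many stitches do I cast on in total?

12 / 5 = 2.4 sts per cm.
48.5 × 2.4 = 116.40 sts.
Nearest multiple of 8: 120.

120 stitches.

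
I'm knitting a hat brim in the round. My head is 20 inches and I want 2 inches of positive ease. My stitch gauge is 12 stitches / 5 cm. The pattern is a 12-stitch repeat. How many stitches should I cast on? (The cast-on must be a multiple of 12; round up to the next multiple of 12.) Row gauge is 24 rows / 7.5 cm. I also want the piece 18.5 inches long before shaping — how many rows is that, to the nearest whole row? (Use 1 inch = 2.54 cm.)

Cast on 144 stitches; work 150 rows.

Finished = 20 + 2 = 22 inches.
22 inches × 2.54 = 55.88 cm.
12/5 = 2.4 sts per cm; 55.88 × 2.4 = 134.11 sts.
Next multiple of 12 → 144.
18.5 inches = 46.99 cm; × 3.2 = 150.37 → 150 rows.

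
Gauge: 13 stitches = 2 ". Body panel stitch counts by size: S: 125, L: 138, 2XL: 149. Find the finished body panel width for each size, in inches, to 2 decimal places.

S 19.23 inches; L 21.23 inches; 2XL 22.92 inches.

13/2 = 6.5 sts per in.
S: 125 / 6.5 = 19.231 → 19.23 in.
L: 138 / 6.5 = 21.231 → 21.23 in.
2XL: 149 / 6.5 = 22.923 → 22.92 in.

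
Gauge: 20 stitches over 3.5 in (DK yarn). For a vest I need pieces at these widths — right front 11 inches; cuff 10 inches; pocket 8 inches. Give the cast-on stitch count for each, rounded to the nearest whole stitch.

right front 63; cuff 57; pocket 46.

Rate = 20/3.5 = 5.714 sts per in.
right front: 11 × 5.714 = 62.86 → 63.
cuff: 10 × 5.714 = 57.14 → 57.
pocket: 8 × 5.714 = 45.71 → 46.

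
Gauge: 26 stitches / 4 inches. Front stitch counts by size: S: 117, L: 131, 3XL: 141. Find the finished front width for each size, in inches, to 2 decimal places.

S 18.00 inches; L 20.15 inches; 3XL 21.69 inches.

26/4 = 6.5 sts per in.
S: 117 / 6.5 = 18.000 → 18.00 in.
L: 131 / 6.5 = 20.154 → 20.15 in.
3XL: 141 / 6.5 = 21.692 → 21.69 in.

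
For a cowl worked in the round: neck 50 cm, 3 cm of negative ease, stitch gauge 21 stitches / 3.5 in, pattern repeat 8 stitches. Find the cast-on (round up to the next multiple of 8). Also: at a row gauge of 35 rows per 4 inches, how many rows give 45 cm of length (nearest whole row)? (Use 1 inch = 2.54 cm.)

Finished = 50 − 3 = 47 cm.
47 cm × 1/2.54 = 18.50 inches.
21/3.5 = 6 sts per in; 18.50 × 6 = 111.02 sts.
Next multiple of 8 → 112.
45 cm = 17.72 inches; × 8.75 = 155.02 → 155 rows.

Cast on 112 stitches; work 155 rows.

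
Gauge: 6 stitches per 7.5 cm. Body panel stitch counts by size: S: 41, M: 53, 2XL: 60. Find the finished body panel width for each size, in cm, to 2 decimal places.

6/7.5 = 0.8 sts per cm.
S: 41 / 0.8 = 51.250 → 51.25 cm.
M: 53 / 0.8 = 66.250 → 66.25 cm.
2XL: 60 / 0.8 = 75.000 → 75.00 cm.

S 51.25 cm; M 66.25 cm; 2XL 75.00 cm.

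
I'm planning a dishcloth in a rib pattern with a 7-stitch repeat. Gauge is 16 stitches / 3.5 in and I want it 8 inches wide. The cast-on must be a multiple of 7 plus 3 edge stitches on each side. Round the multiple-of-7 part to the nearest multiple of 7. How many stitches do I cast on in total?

16 / 3.5 = 4.571 sts per inch.
8 × 4.571 = 36.57 sts.
Less 6 edge sts → 30.57 for the repeat.
Nearest multiple of 7: 28.
Add back 6 edge sts → 34.

CO 34 sts.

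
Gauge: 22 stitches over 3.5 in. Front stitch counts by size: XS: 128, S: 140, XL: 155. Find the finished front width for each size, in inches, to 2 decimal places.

22/3.5 = 6.286 sts per in.
XS: 128 / 6.286 = 20.364 → 20.36 in.
S: 140 / 6.286 = 22.273 → 22.27 in.
XL: 155 / 6.286 = 24.659 → 24.66 in.

XS 20.36 inches; S 22.27 inches; XL 24.66 inches.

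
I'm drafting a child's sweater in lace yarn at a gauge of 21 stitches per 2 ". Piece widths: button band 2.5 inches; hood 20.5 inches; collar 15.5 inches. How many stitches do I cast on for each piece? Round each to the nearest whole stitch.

button band 26; hood 215; collar 163.

Rate = 21/2 = 10.5 sts per in.
button band: 2.5 × 10.5 = 26.25 → 26.
hood: 20.5 × 10.5 = 215.25 → 215.
collar: 15.5 × 10.5 = 162.75 → 163.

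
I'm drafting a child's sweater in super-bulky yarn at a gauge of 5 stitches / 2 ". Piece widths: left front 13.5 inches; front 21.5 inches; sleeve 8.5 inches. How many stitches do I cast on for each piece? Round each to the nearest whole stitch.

left front 34; front 54; sleeve 21.

Rate = 5/2 = 2.5 sts per in.
left front: 13.5 × 2.5 = 33.75 → 34.
front: 21.5 × 2.5 = 53.75 → 54.
sleeve: 8.5 × 2.5 = 21.25 → 21.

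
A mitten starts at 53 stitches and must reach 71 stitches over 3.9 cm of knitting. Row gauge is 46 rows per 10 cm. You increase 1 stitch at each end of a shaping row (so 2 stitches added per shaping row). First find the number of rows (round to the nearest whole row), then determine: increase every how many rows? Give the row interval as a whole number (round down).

Rows = 3.9 × 4.6 = 17.9 → 18 rows.
Stitches to add: 18 → 9 shaping rows (at 2 st each).
18 / 9 = 2.00 → every 2 rows.

Increase every 2nd row.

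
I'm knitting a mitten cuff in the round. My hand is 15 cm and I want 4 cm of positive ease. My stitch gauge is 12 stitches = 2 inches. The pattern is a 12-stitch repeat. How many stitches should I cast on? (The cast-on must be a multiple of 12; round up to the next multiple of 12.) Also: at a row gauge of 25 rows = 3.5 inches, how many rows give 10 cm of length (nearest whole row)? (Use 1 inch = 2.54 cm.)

Finished = 15 + 4 = 19 cm.
19 cm × 1/2.54 = 7.48 inches.
12/2 = 6 sts per in; 7.48 × 6 = 44.88 sts.
Next multiple of 12 → 48.
10 cm = 3.94 inches; × 7.143 = 28.12 → 28 rows.

Cast on 48 stitches; work 28 rows.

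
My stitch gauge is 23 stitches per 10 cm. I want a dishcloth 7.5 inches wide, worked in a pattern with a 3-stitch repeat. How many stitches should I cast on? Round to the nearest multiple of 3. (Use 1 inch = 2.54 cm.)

Cast on 45 stitches.

7.5 in = 7.5 × 2.54 = 19.05 cm.
23 / 10 = 2.3 sts/cm.
19.05 × 2.3 = 43.81 sts.
→ 45.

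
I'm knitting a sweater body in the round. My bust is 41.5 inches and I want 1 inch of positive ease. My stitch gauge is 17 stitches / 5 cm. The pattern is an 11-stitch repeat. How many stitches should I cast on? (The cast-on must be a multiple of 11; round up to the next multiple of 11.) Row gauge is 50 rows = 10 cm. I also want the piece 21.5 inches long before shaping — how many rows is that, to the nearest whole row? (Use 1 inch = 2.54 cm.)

Cast on 374 stitches; work 273 rows.

Finished = 41.5 + 1 = 42.5 inches.
42.5 inches × 2.54 = 107.95 cm.
17/5 = 3.4 sts per cm; 107.95 × 3.4 = 367.03 sts.
Next multiple of 11 → 374.
21.5 inches = 54.61 cm; × 5 = 273.05 → 273 rows.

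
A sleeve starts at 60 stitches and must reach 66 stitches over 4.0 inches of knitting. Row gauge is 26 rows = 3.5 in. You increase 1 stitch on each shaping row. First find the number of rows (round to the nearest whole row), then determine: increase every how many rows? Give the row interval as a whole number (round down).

Increase every 5th row.

Rows = 4.0 × 7.429 = 29.7 → 30 rows.
Stitches to add: 6 → 6 shaping rows (at 1 st each).
30 / 6 = 5.00 → every 5 rows.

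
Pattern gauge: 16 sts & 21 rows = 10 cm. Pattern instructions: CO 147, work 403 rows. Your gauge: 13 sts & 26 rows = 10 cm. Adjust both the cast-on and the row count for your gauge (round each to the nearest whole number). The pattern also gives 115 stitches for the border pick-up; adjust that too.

Cast on 119 stitches; work 499 rows; border pick-up 93 stitches.

Stitches: 147 × 13/16 = 119.44 → 119.
Rows: 403 × 26/21 = 498.95 → 499.
border pick-up: 115 × 13/16 = 93.44 → 93.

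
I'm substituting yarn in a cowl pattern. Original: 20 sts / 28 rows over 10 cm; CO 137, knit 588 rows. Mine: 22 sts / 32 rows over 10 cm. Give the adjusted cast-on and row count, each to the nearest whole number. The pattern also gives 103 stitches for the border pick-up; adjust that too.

Stitches: 137 × 22/20 = 150.70 → 151.
Rows: 588 × 32/28 = 672.00 → 672.
border pick-up: 103 × 22/20 = 113.30 → 113.

Cast on 151 stitches; work 672 rows; border pick-up 113 stitches.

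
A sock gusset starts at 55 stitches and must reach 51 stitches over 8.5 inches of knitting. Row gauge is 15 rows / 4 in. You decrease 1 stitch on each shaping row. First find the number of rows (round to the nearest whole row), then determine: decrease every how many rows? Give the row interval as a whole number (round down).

Decrease every 8th row.

Rows = 8.5 × 3.75 = 31.9 → 32 rows.
Stitches to remove: 4 → 4 shaping rows (at 1 st each).
32 / 4 = 8.00 → every 8 rows.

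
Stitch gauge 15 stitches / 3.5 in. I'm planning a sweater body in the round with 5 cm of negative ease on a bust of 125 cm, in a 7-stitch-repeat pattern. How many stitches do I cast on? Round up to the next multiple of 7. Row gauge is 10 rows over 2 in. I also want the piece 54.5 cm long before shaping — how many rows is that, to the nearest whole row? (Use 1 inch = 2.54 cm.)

Finished = 125 − 5 = 120 cm.
120 cm × 1/2.54 = 47.24 inches.
15/3.5 = 4.286 sts per in; 47.24 × 4.286 = 202.47 sts.
Next multiple of 7 → 203.
54.5 cm = 21.46 inches; × 5 = 107.28 → 107 rows.

Cast on 203 stitches; work 107 rows.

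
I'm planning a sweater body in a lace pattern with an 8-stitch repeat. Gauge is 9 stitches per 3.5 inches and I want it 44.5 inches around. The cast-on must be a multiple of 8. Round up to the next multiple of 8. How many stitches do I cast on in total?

9 / 3.5 = 2.571 sts per inch.
44.5 × 2.571 = 114.43 sts.
Next multiple of 8: 120.

Cast on 120 stitches.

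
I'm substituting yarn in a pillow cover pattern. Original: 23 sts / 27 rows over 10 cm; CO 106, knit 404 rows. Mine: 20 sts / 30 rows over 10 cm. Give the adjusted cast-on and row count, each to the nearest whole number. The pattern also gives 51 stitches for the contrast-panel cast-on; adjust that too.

Cast on 92 stitches; work 449 rows; contrast-panel cast-on 44 stitches.

Stitches: 106 × 20/23 = 92.17 → 92.
Rows: 404 × 30/27 = 448.89 → 449.
contrast-panel cast-on: 51 × 20/23 = 44.35 → 44.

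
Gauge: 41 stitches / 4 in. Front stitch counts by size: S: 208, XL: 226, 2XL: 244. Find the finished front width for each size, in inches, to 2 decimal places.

41/4 = 10.25 sts per in.
S: 208 / 10.25 = 20.293 → 20.29 in.
XL: 226 / 10.25 = 22.049 → 22.05 in.
2XL: 244 / 10.25 = 23.805 → 23.80 in.

S 20.29 inches; XL 22.05 inches; 2XL 23.80 inches.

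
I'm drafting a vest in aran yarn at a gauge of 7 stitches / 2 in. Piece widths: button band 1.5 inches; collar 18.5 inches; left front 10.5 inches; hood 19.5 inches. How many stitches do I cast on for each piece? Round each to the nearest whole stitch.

Rate = 7/2 = 3.5 sts per in.
button band: 1.5 × 3.5 = 5.25 → 5.
collar: 18.5 × 3.5 = 64.75 → 65.
left front: 10.5 × 3.5 = 36.75 → 37.
hood: 19.5 × 3.5 = 68.25 → 68.

button band 5; collar 65; left front 37; hood 68.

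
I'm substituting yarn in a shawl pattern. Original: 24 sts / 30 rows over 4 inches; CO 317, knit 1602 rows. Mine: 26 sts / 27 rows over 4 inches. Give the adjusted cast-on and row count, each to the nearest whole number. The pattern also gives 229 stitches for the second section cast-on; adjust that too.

Stitches: 317 × 26/24 = 343.42 → 343.
Rows: 1602 × 27/30 = 1441.80 → 1442.
second section cast-on: 229 × 26/24 = 248.08 → 248.

Cast on 343 stitches; work 1442 rows; second section cast-on 248 stitches.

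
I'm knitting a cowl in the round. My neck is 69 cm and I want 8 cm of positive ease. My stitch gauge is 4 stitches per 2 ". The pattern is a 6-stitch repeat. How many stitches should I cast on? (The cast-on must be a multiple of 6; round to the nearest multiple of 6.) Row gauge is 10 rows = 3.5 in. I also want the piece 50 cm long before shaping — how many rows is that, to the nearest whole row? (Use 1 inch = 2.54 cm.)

Cast on 60 stitches; work 56 rows.

Finished = 69 + 8 = 77 cm.
77 cm × 1/2.54 = 30.31 inches.
4/2 = 2 sts per in; 30.31 × 2 = 60.63 sts.
Nearest multiple of 6 → 60.
50 cm = 19.69 inches; × 2.857 = 56.24 → 56 rows.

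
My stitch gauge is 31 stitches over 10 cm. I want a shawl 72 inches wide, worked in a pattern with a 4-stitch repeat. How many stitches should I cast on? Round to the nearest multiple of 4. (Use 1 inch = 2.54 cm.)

72 in = 72 × 2.54 = 182.88 cm.
31 / 10 = 3.1 sts/cm.
182.88 × 3.1 = 566.93 sts.
→ 568.

568 stitches.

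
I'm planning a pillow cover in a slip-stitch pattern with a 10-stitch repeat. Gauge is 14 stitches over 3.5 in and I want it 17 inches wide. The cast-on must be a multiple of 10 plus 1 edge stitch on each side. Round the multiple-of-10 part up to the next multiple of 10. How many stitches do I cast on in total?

14 / 3.5 = 4 sts per inch.
17 × 4 = 68.00 sts.
Less 2 edge sts → 66.00 for the repeat.
Next multiple of 10: 70.
Add back 2 edge sts → 72.

Cast on 72 stitches.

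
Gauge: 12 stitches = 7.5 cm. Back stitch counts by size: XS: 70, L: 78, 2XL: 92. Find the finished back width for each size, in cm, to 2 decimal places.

XS 43.75 cm; L 48.75 cm; 2XL 57.50 cm.

12/7.5 = 1.6 sts per cm.
XS: 70 / 1.6 = 43.750 → 43.75 cm.
L: 78 / 1.6 = 48.750 → 48.75 cm.
2XL: 92 / 1.6 = 57.500 → 57.50 cm.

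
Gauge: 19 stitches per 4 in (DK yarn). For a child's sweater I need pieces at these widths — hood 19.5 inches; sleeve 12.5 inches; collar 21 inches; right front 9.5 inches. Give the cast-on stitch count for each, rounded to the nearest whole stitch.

hood 93; sleeve 59; collar 100; right front 45.

Rate = 19/4 = 4.75 sts per in.
hood: 19.5 × 4.75 = 92.62 → 93.
sleeve: 12.5 × 4.75 = 59.38 → 59.
collar: 21 × 4.75 = 99.75 → 100.
right front: 9.5 × 4.75 = 45.12 → 45.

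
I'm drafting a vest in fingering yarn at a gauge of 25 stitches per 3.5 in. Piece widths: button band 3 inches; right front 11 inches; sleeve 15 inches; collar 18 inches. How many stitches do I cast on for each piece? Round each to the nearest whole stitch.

button band 21; right front 79; sleeve 107; collar 129.

Rate = 25/3.5 = 7.143 sts per in.
button band: 3 × 7.143 = 21.43 → 21.
right front: 11 × 7.143 = 78.57 → 79.
sleeve: 15 × 7.143 = 107.14 → 107.
collar: 18 × 7.143 = 128.57 → 129.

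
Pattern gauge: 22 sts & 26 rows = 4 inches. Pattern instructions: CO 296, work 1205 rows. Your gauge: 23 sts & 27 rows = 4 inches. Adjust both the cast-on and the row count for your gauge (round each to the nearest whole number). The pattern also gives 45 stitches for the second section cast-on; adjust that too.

Cast on 309 stitches; work 1251 rows; second section cast-on 47 stitches.

Stitches: 296 × 23/22 = 309.45 → 309.
Rows: 1205 × 27/26 = 1251.35 → 1251.
second section cast-on: 45 × 23/22 = 47.05 → 47.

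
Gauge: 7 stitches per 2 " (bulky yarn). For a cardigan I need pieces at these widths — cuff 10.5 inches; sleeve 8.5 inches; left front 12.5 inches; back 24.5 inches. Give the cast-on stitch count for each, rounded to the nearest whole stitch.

Rate = 7/2 = 3.5 sts per in.
cuff: 10.5 × 3.5 = 36.75 → 37.
sleeve: 8.5 × 3.5 = 29.75 → 30.
left front: 12.5 × 3.5 = 43.75 → 44.
back: 24.5 × 3.5 = 85.75 → 86.

cuff 37; sleeve 30; left front 44; back 86.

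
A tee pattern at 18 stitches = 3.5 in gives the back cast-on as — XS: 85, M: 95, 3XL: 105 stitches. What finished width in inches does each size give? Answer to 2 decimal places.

18/3.5 = 5.143 sts per in.
XS: 85 / 5.143 = 16.528 → 16.53 in.
M: 95 / 5.143 = 18.472 → 18.47 in.
3XL: 105 / 5.143 = 20.417 → 20.42 in.

XS 16.53 inches; M 18.47 inches; 3XL 20.42 inches.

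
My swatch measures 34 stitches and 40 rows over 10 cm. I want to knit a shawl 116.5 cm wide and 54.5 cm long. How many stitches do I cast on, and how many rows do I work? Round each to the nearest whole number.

Cast on 396 stitches and work 218 rows.

Stitch gauge = 34/10 = 3.4 sts/cm; 116.5 × 3.4 = 396.10 → 396 sts.
Row gauge = 40/10 = 4 rows/cm; 54.5 × 4 = 218.00 → 218 rows.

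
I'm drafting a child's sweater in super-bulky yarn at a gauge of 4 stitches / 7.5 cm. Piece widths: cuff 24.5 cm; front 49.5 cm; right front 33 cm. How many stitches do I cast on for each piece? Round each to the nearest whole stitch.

Rate = 4/7.5 = 0.533 sts per cm.
cuff: 24.5 × 0.533 = 13.07 → 13.
front: 49.5 × 0.533 = 26.40 → 26.
right front: 33 × 0.533 = 17.60 → 18.

cuff 13; front 26; right front 18.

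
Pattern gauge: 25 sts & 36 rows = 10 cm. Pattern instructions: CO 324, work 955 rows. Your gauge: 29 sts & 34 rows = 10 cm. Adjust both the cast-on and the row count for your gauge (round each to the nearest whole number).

Stitches: 324 × 29/25 = 375.84 → 376.
Rows: 955 × 34/36 = 901.94 → 902.

Cast on 376 stitches; work 902 rows.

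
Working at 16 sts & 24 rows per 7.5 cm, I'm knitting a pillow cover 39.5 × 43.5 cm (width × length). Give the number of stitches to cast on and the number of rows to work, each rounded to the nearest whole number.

Stitch gauge = 16/7.5 = 2.133 sts/cm; 39.5 × 2.133 = 84.27 → 84 sts.
Row gauge = 24/7.5 = 3.2 rows/cm; 43.5 × 3.2 = 139.20 → 139 rows.

Cast on 84 stitches and work 139 rows.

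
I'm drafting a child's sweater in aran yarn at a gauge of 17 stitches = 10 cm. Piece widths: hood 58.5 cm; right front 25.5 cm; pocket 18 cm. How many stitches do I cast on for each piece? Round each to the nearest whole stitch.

hood 99; right front 43; pocket 31.

Rate = 17/10 = 1.7 sts per cm.
hood: 58.5 × 1.7 = 99.45 → 99.
right front: 25.5 × 1.7 = 43.35 → 43.
pocket: 18 × 1.7 = 30.60 → 31.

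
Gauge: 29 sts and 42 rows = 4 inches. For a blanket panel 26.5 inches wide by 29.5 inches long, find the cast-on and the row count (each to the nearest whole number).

Stitch gauge = 29/4 = 7.25 sts/in; 26.5 × 7.25 = 192.12 → 192 sts.
Row gauge = 42/4 = 10.5 rows/in; 29.5 × 10.5 = 309.75 → 310 rows.

Cast on 192 stitches and work 310 rows.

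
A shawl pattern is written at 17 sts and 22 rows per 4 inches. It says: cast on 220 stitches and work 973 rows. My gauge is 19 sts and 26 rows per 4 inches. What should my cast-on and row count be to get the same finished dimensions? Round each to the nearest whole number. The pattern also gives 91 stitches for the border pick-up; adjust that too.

Cast on 246 stitches; work 1150 rows; border pick-up 102 stitches.

Stitches: 220 × 19/17 = 245.88 → 246.
Rows: 973 × 26/22 = 1149.91 → 1150.
border pick-up: 91 × 19/17 = 101.71 → 102.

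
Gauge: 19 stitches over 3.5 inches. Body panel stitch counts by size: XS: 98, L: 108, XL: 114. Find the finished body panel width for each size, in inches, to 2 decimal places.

19/3.5 = 5.429 sts per in.
XS: 98 / 5.429 = 18.053 → 18.05 in.
L: 108 / 5.429 = 19.895 → 19.89 in.
XL: 114 / 5.429 = 21.000 → 21.00 in.

XS 18.05 inches; L 19.89 inches; XL 21.00 inches.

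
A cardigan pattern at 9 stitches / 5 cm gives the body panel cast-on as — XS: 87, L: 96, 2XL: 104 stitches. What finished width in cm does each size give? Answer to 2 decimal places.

9/5 = 1.8 sts per cm.
XS: 87 / 1.8 = 48.333 → 48.33 cm.
L: 96 / 1.8 = 53.333 → 53.33 cm.
2XL: 104 / 1.8 = 57.778 → 57.78 cm.

XS 48.33 cm; L 53.33 cm; 2XL 57.78 cm.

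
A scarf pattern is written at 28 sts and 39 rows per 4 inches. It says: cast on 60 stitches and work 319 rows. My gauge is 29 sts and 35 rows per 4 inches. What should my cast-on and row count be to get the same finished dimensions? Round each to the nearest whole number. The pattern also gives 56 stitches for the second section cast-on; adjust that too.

Stitches: 60 × 29/28 = 62.14 → 62.
Rows: 319 × 35/39 = 286.28 → 286.
second section cast-on: 56 × 29/28 = 58.00 → 58.

Cast on 62 stitches; work 286 rows; second section cast-on 58 stitches.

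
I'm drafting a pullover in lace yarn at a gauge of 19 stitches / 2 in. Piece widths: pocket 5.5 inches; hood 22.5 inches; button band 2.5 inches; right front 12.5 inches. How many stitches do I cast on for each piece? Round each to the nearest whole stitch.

pocket 52; hood 214; button band 24; right front 119.

Rate = 19/2 = 9.5 sts per in.
pocket: 5.5 × 9.5 = 52.25 → 52.
hood: 22.5 × 9.5 = 213.75 → 214.
button band: 2.5 × 9.5 = 23.75 → 24.
right front: 12.5 × 9.5 = 118.75 → 119.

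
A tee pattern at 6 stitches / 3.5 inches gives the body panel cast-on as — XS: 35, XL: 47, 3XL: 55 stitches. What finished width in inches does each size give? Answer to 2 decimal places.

6/3.5 = 1.714 sts per in.
XS: 35 / 1.714 = 20.417 → 20.42 in.
XL: 47 / 1.714 = 27.417 → 27.42 in.
3XL: 55 / 1.714 = 32.083 → 32.08 in.

XS 20.42 inches; XL 27.42 inches; 3XL 32.08 inches.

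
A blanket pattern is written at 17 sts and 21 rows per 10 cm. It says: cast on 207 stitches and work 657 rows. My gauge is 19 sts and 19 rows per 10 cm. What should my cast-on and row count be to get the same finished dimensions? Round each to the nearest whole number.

Stitches: 207 × 19/17 = 231.35 → 231.
Rows: 657 × 19/21 = 594.43 → 594.

Cast on 231 stitches; work 594 rows.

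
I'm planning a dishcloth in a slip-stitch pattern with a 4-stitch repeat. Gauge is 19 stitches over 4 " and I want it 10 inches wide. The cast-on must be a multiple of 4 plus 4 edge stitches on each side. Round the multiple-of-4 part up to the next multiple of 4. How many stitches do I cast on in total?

19 / 4 = 4.75 sts per inch.
10 × 4.75 = 47.50 sts.
Less 8 edge sts → 39.50 for the repeat.
Next multiple of 4: 40.
Add back 8 edge sts → 48.

Cast on 48 stitches.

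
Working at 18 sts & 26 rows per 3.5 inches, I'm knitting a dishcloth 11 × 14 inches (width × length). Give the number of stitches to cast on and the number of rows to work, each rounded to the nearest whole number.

Cast on 57 stitches and work 104 rows.

Stitch gauge = 18/3.5 = 5.143 sts/in; 11 × 5.143 = 56.57 → 57 sts.
Row gauge = 26/3.5 = 7.429 rows/in; 14 × 7.429 = 104.00 → 104 rows.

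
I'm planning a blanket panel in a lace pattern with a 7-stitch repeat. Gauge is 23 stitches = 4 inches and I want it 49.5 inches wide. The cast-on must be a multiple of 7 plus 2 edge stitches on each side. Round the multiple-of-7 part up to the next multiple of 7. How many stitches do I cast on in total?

291 stitches.

23 / 4 = 5.75 sts per inch.
49.5 × 5.75 = 284.62 sts.
Less 4 edge sts → 280.62 for the repeat.
Next multiple of 7: 287.
Add back 4 edge sts → 291.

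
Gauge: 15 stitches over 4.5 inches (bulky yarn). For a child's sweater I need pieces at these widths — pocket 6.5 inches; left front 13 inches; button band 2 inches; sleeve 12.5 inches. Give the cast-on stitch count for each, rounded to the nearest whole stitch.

pocket 22; left front 43; button band 7; sleeve 42.

Rate = 15/4.5 = 3.333 sts per in.
pocket: 6.5 × 3.333 = 21.67 → 22.
left front: 13 × 3.333 = 43.33 → 43.
button band: 2 × 3.333 = 6.67 → 7.
sleeve: 12.5 × 3.333 = 41.67 → 42.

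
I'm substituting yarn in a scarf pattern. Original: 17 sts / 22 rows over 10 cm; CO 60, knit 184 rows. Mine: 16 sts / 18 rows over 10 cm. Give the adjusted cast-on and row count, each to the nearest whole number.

Stitches: 60 × 16/17 = 56.47 → 56.
Rows: 184 × 18/22 = 150.55 → 151.

Cast on 56 stitches; work 151 rows.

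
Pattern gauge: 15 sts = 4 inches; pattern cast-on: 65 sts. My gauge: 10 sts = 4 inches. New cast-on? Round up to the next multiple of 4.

44 stitches.

Scale factor = 10 / 15 = 0.667.
65 × 10 / 15 = 43.33 sts.
→ 44 sts.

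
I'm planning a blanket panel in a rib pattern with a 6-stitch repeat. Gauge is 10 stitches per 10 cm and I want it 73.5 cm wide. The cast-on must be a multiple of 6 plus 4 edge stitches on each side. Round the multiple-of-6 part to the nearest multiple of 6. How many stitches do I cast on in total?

Cast on 74 stitches.

10 / 10 = 1 sts per cm.
73.5 × 1 = 73.50 sts.
Less 8 edge sts → 65.50 for the repeat.
Nearest multiple of 6: 66.
Add back 8 edge sts → 74.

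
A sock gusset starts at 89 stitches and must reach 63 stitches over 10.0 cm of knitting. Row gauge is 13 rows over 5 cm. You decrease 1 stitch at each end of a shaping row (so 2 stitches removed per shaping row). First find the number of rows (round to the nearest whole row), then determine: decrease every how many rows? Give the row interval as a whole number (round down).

Rows = 10.0 × 2.6 = 26.0 → 26 rows.
Stitches to remove: 26 → 13 shaping rows (at 2 st each).
26 / 13 = 2.00 → every 2 rows.

Decrease every 2nd row.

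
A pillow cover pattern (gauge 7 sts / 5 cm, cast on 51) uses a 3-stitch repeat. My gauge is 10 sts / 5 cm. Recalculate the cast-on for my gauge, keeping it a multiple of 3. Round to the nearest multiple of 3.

72 stitches.

51 × 10 / 7 = 72.86.
Nearest multiple of 3: 72.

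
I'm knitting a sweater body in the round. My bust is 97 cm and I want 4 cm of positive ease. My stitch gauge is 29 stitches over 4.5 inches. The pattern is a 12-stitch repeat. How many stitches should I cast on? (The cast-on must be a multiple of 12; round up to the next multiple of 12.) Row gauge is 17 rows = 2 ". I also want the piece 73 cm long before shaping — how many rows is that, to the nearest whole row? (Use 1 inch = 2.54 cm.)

Finished = 97 + 4 = 101 cm.
101 cm × 1/2.54 = 39.76 inches.
29/4.5 = 6.444 sts per in; 39.76 × 6.444 = 256.26 sts.
Next multiple of 12 → 264.
73 cm = 28.74 inches; × 8.5 = 244.29 → 244 rows.

Cast on 264 stitches; work 244 rows.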